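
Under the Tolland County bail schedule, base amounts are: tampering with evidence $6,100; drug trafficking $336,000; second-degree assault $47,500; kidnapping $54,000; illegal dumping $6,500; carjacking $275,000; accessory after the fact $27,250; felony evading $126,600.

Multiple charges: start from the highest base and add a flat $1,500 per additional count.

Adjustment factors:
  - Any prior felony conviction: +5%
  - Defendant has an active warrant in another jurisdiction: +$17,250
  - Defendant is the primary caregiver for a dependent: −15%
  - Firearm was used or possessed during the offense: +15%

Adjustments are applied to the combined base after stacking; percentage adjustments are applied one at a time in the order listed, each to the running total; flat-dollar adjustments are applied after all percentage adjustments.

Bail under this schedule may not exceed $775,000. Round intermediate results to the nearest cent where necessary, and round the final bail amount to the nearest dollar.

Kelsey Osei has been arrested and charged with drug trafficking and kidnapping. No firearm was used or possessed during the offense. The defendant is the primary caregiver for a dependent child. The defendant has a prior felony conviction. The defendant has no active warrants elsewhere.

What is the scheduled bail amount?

$301,219

Base amounts from the schedule: drug trafficking $336,000; kidnapping $54,000.
Stacking rule: highest base plus $1,500 per additional charge. Highest is drug trafficking at $336,000; 1 additional charge → +$1,500. Combined base = $337,500.
Any prior felony conviction (+5%): $337,500 × 1.05 = $354,375.
Defendant is the primary caregiver for a dependent (−15%): $354,375 × 0.85 = $301,218.75.
$301,218.75 is within the $775,000 maximum.
Rounded to the nearest dollar: $301,219.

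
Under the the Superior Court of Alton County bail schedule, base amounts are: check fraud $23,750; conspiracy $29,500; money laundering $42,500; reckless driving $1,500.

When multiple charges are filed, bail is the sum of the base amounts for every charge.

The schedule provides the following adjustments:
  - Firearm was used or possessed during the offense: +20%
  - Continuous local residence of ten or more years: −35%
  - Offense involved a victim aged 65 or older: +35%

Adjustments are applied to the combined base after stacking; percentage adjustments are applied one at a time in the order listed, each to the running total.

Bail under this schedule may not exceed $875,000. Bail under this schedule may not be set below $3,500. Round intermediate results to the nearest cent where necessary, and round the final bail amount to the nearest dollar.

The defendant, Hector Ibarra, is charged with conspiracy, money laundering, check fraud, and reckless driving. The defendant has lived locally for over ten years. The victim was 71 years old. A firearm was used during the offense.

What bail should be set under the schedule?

Base amounts from the schedule: conspiracy $29,500; money laundering $42,500; check fraud $23,750; reckless driving $1,500.
Stacking rule: sum of all bases. $29,500 + $42,500 + $23,750 + $1,500 = $97,250.
Firearm was used or possessed during the offense (+20%): $97,250 × 1.2 = $116,700.
Continuous local residence of ten or more years (−35%): $116,700 × 0.65 = $75,855.
Offense involved a victim aged 65 or older (+35%): $75,855 × 1.35 = $102,404.25.
$102,404.25 is within the $875,000 maximum.
$102,404.25 is at or above the $3,500 minimum.
Rounded to the nearest dollar: $102,404.

$102,404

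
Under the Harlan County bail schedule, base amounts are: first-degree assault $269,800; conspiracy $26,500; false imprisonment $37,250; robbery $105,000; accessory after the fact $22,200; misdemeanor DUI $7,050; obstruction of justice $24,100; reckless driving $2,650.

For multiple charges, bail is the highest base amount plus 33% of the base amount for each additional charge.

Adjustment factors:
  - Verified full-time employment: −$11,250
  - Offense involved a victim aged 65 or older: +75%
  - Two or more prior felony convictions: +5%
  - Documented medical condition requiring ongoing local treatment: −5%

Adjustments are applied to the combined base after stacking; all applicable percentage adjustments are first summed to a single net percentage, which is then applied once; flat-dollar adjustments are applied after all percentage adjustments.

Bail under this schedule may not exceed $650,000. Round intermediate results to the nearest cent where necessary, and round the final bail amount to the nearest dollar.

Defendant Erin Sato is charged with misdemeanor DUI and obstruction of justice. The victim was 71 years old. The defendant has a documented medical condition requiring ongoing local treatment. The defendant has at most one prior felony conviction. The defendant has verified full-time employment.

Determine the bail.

Base amounts from the schedule: misdemeanor DUI $7,050; obstruction of justice $24,100.
Stacking rule: highest base plus 33% of each additional charge. Highest is obstruction of justice at $24,100. Additional: $7,050 × 33% = $2,326.50. Combined base = $24,100 + $2,326.50 = $26,426.50.
Net percentage adjustment: +75% −5% = +70%. $26,426.50 × 1.7 = $44,925.05.
Verified full-time employment (−$11,250 flat): $44,925.05 − $11,250 = $33,675.05.
$33,675.05 is within the $650,000 maximum.
Rounded to the nearest dollar: $33,675.

$33,675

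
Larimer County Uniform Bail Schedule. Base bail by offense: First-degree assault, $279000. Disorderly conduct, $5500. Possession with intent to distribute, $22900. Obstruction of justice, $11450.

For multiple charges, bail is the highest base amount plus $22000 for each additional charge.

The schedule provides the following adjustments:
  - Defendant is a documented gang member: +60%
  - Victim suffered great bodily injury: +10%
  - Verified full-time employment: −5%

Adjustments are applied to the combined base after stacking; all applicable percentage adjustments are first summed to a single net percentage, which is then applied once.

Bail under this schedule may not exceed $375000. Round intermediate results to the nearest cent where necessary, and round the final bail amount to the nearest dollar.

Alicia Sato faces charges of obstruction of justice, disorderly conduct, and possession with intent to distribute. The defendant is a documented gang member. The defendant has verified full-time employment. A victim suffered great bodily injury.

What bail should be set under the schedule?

$110385

Base amounts from the schedule: obstruction of justice $11450; disorderly conduct $5500; possession with intent to distribute $22900.
Stacking rule: highest base plus $22000 per additional charge. Highest is possession with intent to distribute at $22900; 2 additional charges → +$44000. Combined base = $66900.
Net percentage adjustment: +60% +10% −5% = +65%. $66900 × 1.65 = $110385.
$110385 is within the $375000 maximum.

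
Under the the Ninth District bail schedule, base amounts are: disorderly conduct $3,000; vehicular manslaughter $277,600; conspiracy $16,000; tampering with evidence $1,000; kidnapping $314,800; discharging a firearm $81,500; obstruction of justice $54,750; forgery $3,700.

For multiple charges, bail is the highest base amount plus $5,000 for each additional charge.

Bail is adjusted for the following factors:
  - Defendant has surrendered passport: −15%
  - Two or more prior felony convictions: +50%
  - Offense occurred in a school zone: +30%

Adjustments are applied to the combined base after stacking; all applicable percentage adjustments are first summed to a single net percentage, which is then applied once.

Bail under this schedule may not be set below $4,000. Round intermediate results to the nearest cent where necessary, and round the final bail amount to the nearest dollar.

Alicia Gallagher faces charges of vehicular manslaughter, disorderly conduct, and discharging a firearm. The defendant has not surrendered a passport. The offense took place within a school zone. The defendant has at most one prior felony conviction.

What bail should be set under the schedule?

Base amounts from the schedule: vehicular manslaughter $277,600; disorderly conduct $3,000; discharging a firearm $81,500.
Stacking rule: highest base plus $5,000 per additional charge. Highest is vehicular manslaughter at $277,600; 2 additional charges → +$10,000. Combined base = $287,600.
Offense occurred in a school zone (+30%): $287,600 × 1.3 = $373,880.
$373,880 is at or above the $4,000 minimum.

$373,880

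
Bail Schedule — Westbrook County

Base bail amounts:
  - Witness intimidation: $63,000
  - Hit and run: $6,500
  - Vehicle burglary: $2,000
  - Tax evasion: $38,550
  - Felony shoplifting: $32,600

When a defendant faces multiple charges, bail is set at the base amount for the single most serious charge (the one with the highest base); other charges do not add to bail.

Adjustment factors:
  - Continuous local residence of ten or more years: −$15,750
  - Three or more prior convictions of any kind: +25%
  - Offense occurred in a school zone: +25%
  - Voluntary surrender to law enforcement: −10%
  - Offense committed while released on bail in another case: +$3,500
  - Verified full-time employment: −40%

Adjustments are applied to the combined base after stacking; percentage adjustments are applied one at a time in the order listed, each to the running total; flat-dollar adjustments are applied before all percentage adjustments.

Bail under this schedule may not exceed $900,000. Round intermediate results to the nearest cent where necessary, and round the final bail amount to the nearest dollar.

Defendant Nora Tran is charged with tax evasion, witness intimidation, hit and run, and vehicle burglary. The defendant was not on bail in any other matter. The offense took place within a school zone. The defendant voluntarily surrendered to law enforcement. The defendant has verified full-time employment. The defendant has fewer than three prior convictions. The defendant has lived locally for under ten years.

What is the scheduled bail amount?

Base amounts from the schedule: tax evasion $38,550; witness intimidation $63,000; hit and run $6,500; vehicle burglary $2,000.
Stacking rule: use the highest base only. Highest is witness intimidation at $63,000. Combined base = $63,000.
Offense occurred in a school zone (+25%): $63,000 × 1.25 = $78,750.
Voluntary surrender to law enforcement (−10%): $78,750 × 0.9 = $70,875.
Verified full-time employment (−40%): $70,875 × 0.6 = $42,525.
$42,525 is within the $900,000 maximum.

$42,525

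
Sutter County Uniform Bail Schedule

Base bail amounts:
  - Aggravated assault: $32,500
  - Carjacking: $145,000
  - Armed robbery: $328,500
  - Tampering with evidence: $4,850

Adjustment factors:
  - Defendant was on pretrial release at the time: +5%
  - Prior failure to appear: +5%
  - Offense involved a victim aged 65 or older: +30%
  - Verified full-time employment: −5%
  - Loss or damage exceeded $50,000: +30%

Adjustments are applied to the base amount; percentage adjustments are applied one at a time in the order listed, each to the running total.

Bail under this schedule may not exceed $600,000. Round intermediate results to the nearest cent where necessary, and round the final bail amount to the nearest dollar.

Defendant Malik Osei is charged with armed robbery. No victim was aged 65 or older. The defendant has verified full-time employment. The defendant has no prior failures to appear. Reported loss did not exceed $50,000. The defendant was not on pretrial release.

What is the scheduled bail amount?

$312,075

Base amounts from the schedule: armed robbery $328,500.
Single charge. Combined base = $328,500.
Verified full-time employment (−5%): $328,500 × 0.95 = $312,075.
$312,075 is within the $600,000 maximum.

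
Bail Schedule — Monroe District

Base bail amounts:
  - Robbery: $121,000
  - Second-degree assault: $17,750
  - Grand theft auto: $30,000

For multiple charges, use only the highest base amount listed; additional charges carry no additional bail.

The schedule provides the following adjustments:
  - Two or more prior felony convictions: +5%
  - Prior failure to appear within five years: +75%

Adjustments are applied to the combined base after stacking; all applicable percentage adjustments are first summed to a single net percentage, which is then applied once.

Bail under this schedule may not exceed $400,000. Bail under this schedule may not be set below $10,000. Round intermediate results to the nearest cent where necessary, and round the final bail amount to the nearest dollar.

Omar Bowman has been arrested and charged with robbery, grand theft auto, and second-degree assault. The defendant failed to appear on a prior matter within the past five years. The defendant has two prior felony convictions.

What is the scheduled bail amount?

$217,800

Base amounts from the schedule: robbery $121,000; grand theft auto $30,000; second-degree assault $17,750.
Stacking rule: use the highest base only. Highest is robbery at $121,000. Combined base = $121,000.
Net percentage adjustment: +5% +75% = +80%. $121,000 × 1.8 = $217,800.
$217,800 is within the $400,000 maximum.
$217,800 is at or above the $10,000 minimum.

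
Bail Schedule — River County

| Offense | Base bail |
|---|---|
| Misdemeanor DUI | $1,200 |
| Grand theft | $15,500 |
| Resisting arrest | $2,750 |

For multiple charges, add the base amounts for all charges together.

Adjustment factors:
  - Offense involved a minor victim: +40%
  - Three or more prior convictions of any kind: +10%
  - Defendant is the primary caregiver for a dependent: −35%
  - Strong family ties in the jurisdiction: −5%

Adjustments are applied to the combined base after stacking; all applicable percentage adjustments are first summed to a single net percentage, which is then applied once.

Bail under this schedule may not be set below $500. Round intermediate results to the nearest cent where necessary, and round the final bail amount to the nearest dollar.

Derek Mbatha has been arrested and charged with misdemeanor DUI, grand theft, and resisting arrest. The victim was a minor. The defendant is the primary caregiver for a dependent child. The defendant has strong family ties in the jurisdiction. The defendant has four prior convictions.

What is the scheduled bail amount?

$21,395

Base amounts from the schedule: misdemeanor DUI $1,200; grand theft $15,500; resisting arrest $2,750.
Stacking rule: sum of all bases. $1,200 + $15,500 + $2,750 = $19,450.
Net percentage adjustment: +40% +10% −35% −5% = +10%. $19,450 × 1.1 = $21,395.
$21,395 is at or above the $500 minimum.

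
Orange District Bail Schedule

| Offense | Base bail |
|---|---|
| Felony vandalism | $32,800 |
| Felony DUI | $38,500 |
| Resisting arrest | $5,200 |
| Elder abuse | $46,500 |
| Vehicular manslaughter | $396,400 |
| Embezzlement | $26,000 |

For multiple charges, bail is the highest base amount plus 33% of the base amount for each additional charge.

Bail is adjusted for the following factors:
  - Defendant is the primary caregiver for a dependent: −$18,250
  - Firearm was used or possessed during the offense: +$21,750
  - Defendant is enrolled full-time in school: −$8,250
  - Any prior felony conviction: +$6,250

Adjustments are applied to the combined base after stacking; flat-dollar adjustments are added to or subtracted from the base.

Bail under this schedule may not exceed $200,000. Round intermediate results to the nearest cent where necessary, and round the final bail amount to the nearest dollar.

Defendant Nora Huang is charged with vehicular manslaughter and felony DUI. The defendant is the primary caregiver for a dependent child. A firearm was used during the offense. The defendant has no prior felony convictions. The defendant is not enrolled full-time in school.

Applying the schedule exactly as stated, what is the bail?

$200,000

Base amounts from the schedule: vehicular manslaughter $396,400; felony DUI $38,500.
Stacking rule: highest base plus 33% of each additional charge. Highest is vehicular manslaughter at $396,400. Additional: $38,500 × 33% = $12,705. Combined base = $396,400 + $12,705 = $409,105.
Defendant is the primary caregiver for a dependent (−$18,250 flat): $409,105 − $18,250 = $390,855.
Firearm was used or possessed during the offense (+$21,750 flat): $390,855 + $21,750 = $412,605.
Result $412,605 exceeds the maximum of $200,000; bail is capped at $200,000.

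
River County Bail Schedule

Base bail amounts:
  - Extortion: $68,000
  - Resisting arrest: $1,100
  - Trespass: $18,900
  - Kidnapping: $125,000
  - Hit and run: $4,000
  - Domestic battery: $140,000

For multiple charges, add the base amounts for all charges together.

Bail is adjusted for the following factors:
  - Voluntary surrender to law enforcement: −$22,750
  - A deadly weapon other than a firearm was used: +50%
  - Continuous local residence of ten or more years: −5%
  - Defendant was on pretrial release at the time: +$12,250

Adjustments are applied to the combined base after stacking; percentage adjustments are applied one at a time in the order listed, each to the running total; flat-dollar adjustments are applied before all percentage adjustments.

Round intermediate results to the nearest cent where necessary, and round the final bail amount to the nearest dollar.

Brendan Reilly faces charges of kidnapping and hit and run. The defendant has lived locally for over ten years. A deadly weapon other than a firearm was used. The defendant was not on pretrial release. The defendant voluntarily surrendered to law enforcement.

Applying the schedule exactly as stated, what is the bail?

$151,406

Base amounts from the schedule: kidnapping $125,000; hit and run $4,000.
Stacking rule: sum of all bases. $125,000 + $4,000 = $129,000.
Voluntary surrender to law enforcement (−$22,750 flat): $129,000 − $22,750 = $106,250.
A deadly weapon other than a firearm was used (+50%): $106,250 × 1.5 = $159,375.
Continuous local residence of ten or more years (−5%): $159,375 × 0.95 = $151,406.25.
Rounded to the nearest dollar: $151,406.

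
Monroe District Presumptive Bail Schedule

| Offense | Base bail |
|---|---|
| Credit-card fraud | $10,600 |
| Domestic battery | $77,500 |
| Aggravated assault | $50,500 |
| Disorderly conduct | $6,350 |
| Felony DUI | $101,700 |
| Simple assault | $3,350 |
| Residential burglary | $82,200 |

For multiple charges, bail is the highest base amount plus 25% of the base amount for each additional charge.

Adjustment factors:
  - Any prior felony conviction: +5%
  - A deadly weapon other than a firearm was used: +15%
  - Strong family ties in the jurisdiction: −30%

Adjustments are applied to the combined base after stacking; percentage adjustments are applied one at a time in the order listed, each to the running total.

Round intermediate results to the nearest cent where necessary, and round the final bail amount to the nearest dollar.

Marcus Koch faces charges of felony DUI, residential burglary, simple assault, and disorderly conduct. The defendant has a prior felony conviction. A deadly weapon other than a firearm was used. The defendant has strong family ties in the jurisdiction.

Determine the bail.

$105,382

Base amounts from the schedule: felony DUI $101,700; residential burglary $82,200; simple assault $3,350; disorderly conduct $6,350.
Stacking rule: highest base plus 25% of each additional charge. Highest is felony DUI at $101,700. Additional: $82,200 × 25% = $20,550; $3,350 × 25% = $837.50; $6,350 × 25% = $1,587.50. Combined base = $101,700 + $22,975 = $124,675.
Any prior felony conviction (+5%): $124,675 × 1.05 = $130,908.75.
A deadly weapon other than a firearm was used (+15%): $130,908.75 × 1.15 = $150,545.06.
Strong family ties in the jurisdiction (−30%): $150,545.06 × 0.7 = $105,381.54.
Rounded to the nearest dollar: $105,382.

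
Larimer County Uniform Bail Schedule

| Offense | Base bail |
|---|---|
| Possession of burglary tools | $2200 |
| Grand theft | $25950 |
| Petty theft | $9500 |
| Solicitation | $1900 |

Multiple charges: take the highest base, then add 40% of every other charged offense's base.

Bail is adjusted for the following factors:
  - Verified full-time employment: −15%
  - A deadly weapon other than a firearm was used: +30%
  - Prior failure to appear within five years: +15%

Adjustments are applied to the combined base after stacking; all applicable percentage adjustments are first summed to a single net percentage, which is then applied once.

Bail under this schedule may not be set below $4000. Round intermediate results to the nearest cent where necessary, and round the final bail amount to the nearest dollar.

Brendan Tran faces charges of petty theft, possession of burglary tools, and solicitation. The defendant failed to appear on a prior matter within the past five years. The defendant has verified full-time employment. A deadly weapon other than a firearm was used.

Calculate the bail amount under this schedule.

$14482

Base amounts from the schedule: petty theft $9500; possession of burglary tools $2200; solicitation $1900.
Stacking rule: highest base plus 40% of each additional charge. Highest is petty theft at $9500. Additional: $2200 × 40% = $880; $1900 × 40% = $760. Combined base = $9500 + $1640 = $11140.
Net percentage adjustment: −15% +30% +15% = +30%. $11140 × 1.3 = $14482.
$14482 is at or above the $4000 minimum.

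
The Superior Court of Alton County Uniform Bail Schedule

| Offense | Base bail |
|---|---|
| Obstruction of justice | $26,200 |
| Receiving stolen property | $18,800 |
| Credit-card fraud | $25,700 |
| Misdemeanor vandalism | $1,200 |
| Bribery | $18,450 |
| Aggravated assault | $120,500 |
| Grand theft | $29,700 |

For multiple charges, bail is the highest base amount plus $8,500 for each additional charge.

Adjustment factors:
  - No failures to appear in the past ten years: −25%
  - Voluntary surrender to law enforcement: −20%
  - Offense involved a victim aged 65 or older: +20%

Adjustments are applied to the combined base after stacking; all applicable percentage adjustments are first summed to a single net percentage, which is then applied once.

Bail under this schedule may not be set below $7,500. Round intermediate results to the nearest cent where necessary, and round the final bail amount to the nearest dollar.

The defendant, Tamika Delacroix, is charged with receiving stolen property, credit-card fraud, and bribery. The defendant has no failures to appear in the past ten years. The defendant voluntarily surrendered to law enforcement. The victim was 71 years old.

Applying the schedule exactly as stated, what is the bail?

$32,025

Base amounts from the schedule: receiving stolen property $18,800; credit-card fraud $25,700; bribery $18,450.
Stacking rule: highest base plus $8,500 per additional charge. Highest is credit-card fraud at $25,700; 2 additional charges → +$17,000. Combined base = $42,700.
Net percentage adjustment: −25% −20% +20% = −25%. $42,700 × 0.75 = $32,025.
$32,025 is at or above the $7,500 minimum.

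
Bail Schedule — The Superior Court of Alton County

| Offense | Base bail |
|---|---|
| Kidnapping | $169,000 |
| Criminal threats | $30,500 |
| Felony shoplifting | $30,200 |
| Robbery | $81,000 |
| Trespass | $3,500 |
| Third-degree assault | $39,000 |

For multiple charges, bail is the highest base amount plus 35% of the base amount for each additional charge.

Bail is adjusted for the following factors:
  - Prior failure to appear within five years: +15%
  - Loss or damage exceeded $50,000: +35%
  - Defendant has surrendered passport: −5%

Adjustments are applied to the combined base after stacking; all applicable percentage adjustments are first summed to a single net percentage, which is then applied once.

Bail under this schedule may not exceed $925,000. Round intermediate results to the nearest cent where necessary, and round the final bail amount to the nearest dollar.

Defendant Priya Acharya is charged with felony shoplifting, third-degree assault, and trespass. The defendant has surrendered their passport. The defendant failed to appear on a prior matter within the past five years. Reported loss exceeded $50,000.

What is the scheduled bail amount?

$73,653

Base amounts from the schedule: felony shoplifting $30,200; third-degree assault $39,000; trespass $3,500.
Stacking rule: highest base plus 35% of each additional charge. Highest is third-degree assault at $39,000. Additional: $30,200 × 35% = $10,570; $3,500 × 35% = $1,225. Combined base = $39,000 + $11,795 = $50,795.
Net percentage adjustment: +15% +35% −5% = +45%. $50,795 × 1.45 = $73,652.75.
$73,652.75 is within the $925,000 maximum.
Rounded to the nearest dollar: $73,653.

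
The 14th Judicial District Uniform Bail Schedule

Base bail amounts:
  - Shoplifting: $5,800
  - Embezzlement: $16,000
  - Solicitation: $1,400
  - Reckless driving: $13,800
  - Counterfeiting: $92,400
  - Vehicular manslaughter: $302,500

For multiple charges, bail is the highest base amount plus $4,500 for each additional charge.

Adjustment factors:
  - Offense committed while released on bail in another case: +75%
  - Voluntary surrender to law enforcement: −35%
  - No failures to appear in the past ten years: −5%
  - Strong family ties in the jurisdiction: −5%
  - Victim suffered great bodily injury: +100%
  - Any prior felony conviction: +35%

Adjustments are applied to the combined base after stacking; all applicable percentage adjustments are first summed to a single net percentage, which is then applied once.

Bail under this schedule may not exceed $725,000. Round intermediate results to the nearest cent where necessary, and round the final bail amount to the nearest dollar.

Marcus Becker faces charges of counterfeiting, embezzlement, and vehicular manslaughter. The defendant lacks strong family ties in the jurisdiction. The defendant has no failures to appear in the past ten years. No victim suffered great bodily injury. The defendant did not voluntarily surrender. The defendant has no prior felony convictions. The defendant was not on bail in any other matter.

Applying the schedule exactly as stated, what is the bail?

$295,925

Base amounts from the schedule: counterfeiting $92,400; embezzlement $16,000; vehicular manslaughter $302,500.
Stacking rule: highest base plus $4,500 per additional charge. Highest is vehicular manslaughter at $302,500; 2 additional charges → +$9,000. Combined base = $311,500.
No failures to appear in the past ten years (−5%): $311,500 × 0.95 = $295,925.
$295,925 is within the $725,000 maximum.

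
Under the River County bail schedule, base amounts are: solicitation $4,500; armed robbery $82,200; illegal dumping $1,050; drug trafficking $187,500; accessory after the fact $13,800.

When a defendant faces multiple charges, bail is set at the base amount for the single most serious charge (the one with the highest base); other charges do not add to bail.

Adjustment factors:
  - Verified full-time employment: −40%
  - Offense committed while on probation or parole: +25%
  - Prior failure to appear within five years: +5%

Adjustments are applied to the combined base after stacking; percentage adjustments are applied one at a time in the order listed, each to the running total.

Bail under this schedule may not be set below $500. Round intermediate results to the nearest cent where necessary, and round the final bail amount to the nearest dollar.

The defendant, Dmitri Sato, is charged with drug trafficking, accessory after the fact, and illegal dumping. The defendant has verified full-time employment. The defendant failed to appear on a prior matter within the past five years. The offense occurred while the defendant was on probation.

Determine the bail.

Base amounts from the schedule: drug trafficking $187,500; accessory after the fact $13,800; illegal dumping $1,050.
Stacking rule: use the highest base only. Highest is drug trafficking at $187,500. Combined base = $187,500.
Verified full-time employment (−40%): $187,500 × 0.6 = $112,500.
Offense committed while on probation or parole (+25%): $112,500 × 1.25 = $140,625.
Prior failure to appear within five years (+5%): $140,625 × 1.05 = $147,656.25.
$147,656.25 is at or above the $500 minimum.
Rounded to the nearest dollar: $147,656.

$147,656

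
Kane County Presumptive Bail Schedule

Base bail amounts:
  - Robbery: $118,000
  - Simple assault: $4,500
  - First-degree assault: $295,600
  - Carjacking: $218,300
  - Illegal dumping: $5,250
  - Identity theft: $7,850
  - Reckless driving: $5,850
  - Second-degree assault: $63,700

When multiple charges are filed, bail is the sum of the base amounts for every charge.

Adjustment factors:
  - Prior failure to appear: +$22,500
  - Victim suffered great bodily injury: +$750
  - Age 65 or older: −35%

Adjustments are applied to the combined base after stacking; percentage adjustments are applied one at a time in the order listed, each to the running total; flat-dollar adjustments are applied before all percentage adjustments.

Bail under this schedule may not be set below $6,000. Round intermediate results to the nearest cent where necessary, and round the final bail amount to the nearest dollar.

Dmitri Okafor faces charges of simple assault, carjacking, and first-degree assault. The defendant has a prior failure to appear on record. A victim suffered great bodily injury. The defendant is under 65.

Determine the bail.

Base amounts from the schedule: simple assault $4,500; carjacking $218,300; first-degree assault $295,600.
Stacking rule: sum of all bases. $4,500 + $218,300 + $295,600 = $518,400.
Prior failure to appear (+$22,500 flat): $518,400 + $22,500 = $540,900.
Victim suffered great bodily injury (+$750 flat): $540,900 + $750 = $541,650.
$541,650 is at or above the $6,000 minimum.

$541,650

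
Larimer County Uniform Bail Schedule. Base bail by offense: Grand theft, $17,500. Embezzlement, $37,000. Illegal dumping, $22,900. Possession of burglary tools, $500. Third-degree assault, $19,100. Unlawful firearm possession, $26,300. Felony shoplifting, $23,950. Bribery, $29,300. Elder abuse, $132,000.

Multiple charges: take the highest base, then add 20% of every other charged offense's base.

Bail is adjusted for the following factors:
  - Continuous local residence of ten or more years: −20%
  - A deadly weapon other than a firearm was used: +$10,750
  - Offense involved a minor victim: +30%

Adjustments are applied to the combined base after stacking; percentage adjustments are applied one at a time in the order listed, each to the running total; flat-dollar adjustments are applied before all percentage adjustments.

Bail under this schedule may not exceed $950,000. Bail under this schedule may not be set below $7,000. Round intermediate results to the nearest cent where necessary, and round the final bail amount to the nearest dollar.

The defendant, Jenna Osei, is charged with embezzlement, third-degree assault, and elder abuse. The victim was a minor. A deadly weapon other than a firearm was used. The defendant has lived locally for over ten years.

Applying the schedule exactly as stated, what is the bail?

Base amounts from the schedule: embezzlement $37,000; third-degree assault $19,100; elder abuse $132,000.
Stacking rule: highest base plus 20% of each additional charge. Highest is elder abuse at $132,000. Additional: $37,000 × 20% = $7,400; $19,100 × 20% = $3,820. Combined base = $132,000 + $11,220 = $143,220.
A deadly weapon other than a firearm was used (+$10,750 flat): $143,220 + $10,750 = $153,970.
Continuous local residence of ten or more years (−20%): $153,970 × 0.8 = $123,176.
Offense involved a minor victim (+30%): $123,176 × 1.3 = $160,128.80.
$160,128.80 is within the $950,000 maximum.
$160,128.80 is at or above the $7,000 minimum.
Rounded to the nearest dollar: $160,129.

$160,129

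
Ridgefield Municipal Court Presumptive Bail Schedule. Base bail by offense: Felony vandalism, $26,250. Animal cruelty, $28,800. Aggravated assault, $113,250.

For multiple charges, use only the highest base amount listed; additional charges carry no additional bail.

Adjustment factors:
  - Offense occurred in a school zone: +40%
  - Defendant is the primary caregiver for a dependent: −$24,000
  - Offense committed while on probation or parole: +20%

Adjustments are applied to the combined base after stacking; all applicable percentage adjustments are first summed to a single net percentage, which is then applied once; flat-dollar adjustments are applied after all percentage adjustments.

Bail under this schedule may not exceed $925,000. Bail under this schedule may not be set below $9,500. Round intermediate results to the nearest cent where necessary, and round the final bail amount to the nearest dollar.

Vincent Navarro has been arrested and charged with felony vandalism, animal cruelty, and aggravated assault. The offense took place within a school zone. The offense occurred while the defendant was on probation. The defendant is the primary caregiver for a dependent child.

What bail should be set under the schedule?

$157,200

Base amounts from the schedule: felony vandalism $26,250; animal cruelty $28,800; aggravated assault $113,250.
Stacking rule: use the highest base only. Highest is aggravated assault at $113,250. Combined base = $113,250.
Net percentage adjustment: +40% +20% = +60%. $113,250 × 1.6 = $181,200.
Defendant is the primary caregiver for a dependent (−$24,000 flat): $181,200 − $24,000 = $157,200.
$157,200 is within the $925,000 maximum.
$157,200 is at or above the $9,500 minimum.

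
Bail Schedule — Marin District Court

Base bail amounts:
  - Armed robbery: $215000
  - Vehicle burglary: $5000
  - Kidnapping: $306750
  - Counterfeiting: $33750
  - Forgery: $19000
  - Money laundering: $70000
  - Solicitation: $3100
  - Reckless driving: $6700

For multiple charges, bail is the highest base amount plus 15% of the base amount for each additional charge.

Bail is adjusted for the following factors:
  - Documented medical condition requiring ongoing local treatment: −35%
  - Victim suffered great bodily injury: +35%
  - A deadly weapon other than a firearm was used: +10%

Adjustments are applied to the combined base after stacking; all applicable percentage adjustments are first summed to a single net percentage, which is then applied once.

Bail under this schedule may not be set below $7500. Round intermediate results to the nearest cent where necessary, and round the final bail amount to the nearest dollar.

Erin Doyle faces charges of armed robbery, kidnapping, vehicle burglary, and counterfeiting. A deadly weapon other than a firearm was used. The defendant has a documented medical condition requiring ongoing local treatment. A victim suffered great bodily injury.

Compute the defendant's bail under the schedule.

$379294

Base amounts from the schedule: armed robbery $215000; kidnapping $306750; vehicle burglary $5000; counterfeiting $33750.
Stacking rule: highest base plus 15% of each additional charge. Highest is kidnapping at $306750. Additional: $215000 × 15% = $32250; $5000 × 15% = $750; $33750 × 15% = $5062.50. Combined base = $306750 + $38062.50 = $344812.50.
Net percentage adjustment: −35% +35% +10% = +10%. $344812.50 × 1.1 = $379293.75.
$379293.75 is at or above the $7500 minimum.
Rounded to the nearest dollar: $379294.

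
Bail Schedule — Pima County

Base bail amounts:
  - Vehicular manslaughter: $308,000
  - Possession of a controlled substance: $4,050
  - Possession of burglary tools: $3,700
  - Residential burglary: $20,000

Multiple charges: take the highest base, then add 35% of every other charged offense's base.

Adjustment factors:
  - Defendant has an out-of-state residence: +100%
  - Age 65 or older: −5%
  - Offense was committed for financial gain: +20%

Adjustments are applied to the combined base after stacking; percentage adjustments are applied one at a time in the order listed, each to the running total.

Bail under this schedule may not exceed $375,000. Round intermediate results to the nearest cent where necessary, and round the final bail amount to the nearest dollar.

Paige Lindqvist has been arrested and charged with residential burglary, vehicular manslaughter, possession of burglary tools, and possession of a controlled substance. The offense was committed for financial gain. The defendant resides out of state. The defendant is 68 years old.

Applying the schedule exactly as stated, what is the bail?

Base amounts from the schedule: residential burglary $20,000; vehicular manslaughter $308,000; possession of burglary tools $3,700; possession of a controlled substance $4,050.
Stacking rule: highest base plus 35% of each additional charge. Highest is vehicular manslaughter at $308,000. Additional: $20,000 × 35% = $7,000; $3,700 × 35% = $1,295; $4,050 × 35% = $1,417.50. Combined base = $308,000 + $9,712.50 = $317,712.50.
Defendant has an out-of-state residence (+100%): $317,712.50 × 2 = $635,425.
Age 65 or older (−5%): $635,425 × 0.95 = $603,653.75.
Offense was committed for financial gain (+20%): $603,653.75 × 1.2 = $724,384.50.
Result $724,384.50 exceeds the maximum of $375,000; bail is capped at $375,000.

$375,000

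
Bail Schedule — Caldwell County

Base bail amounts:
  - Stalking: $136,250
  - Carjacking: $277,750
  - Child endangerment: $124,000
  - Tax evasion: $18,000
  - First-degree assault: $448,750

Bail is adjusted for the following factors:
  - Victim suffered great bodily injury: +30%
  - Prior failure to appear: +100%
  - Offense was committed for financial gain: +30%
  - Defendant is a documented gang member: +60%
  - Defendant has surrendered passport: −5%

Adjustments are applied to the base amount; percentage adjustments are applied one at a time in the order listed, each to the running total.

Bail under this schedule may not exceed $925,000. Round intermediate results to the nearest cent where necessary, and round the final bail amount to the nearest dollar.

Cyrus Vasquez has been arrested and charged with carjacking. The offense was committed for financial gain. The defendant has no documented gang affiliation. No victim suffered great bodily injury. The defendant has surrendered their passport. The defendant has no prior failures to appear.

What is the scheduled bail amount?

Base amounts from the schedule: carjacking $277,750.
Single charge. Combined base = $277,750.
Offense was committed for financial gain (+30%): $277,750 × 1.3 = $361,075.
Defendant has surrendered passport (−5%): $361,075 × 0.95 = $343,021.25.
$343,021.25 is within the $925,000 maximum.
Rounded to the nearest dollar: $343,021.

$343,021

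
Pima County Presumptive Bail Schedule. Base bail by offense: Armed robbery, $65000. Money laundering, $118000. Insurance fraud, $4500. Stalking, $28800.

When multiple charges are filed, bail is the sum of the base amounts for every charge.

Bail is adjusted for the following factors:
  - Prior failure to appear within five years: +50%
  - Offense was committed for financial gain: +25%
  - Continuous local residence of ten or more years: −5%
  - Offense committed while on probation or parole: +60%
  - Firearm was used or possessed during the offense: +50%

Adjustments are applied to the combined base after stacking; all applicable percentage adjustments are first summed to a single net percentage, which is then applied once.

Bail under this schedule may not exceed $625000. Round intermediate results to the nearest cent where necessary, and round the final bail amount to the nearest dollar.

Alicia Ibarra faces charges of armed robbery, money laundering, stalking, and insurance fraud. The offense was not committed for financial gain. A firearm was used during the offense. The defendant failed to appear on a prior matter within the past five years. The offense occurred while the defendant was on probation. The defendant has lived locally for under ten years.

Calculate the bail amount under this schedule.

Base amounts from the schedule: armed robbery $65000; money laundering $118000; stalking $28800; insurance fraud $4500.
Stacking rule: sum of all bases. $65000 + $118000 + $28800 + $4500 = $216300.
Net percentage adjustment: +50% +60% +50% = +160%. $216300 × 2.6 = $562380.
$562380 is within the $625000 maximum.

$562380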